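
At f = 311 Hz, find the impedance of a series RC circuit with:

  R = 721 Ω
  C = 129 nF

Step 1 — Angular frequency: ω = 2π·f = 2π·311 = 1954 rad/s.
Step 2 — Component impedances:
  R: Z = R = 721 Ω
  C: Z = 1/(jωC) = -j/(ω·C) = 0 - j3967 Ω
Step 3 — Series combination: Z_total = R + C = 721 - j3967 Ω = 4032∠-79.7° Ω.

Z = 721 - j3967 Ω = 4032∠-79.7° Ω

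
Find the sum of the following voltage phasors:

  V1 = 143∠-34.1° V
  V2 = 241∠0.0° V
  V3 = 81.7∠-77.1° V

Step 1 — Convert each phasor to rectangular form:
  V1 = 143·(cos(-34.1°) + j·sin(-34.1°)) = 118.4 - j80.17 V
  V2 = 241·(cos(0.0°) + j·sin(0.0°)) = 241 V
  V3 = 81.7·(cos(-77.1°) + j·sin(-77.1°)) = 18.24 - j79.64 V
Step 2 — Sum components: V_total = 377.7 - j159.8 V.
Step 3 — Convert to polar: |V_total| = 410.1 V, ∠V_total = -22.9°.

V_total = 410.1∠-22.9° V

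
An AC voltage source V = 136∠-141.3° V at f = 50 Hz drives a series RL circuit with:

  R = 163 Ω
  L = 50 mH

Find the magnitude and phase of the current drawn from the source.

Step 1 — Angular frequency: ω = 2π·f = 2π·50 = 314.2 rad/s.
Step 2 — Component impedances:
  R: Z = R = 163 Ω
  L: Z = jωL = j·314.2·0.05 = 0 + j15.71 Ω
Step 3 — Series combination: Z_total = R + L = 163 + j15.71 Ω = 163.8∠5.5° Ω.
Step 4 — Source phasor: V = 136∠-141.3° V = -106.1 - j85.03 V.
Step 5 — Ohm's law: I = V / Z_total = (-106.1 - j85.03) / (163 + j15.71) = -0.695 - j0.4547 A.
Step 6 — Convert to polar: |I| = 0.8305 A, ∠I = -146.8°.

I = 0.8305∠-146.8° A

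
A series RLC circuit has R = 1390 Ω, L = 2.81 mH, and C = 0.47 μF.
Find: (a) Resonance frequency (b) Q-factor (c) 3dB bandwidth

Step 1 — Resonance condition Im(Z)=0 gives ω₀ = 1/√(LC).
Step 2 — ω₀ = 1/√(0.00281·4.7e-07) = 2.752e+04 rad/s.
Step 3 — f₀ = ω₀/(2π) = 4379 Hz.
Step 4 — Series Q: Q = ω₀L/R = 2.752e+04·0.00281/1390 = 0.05563.
Step 5 — 3dB bandwidth: Δω = ω₀/Q = 4.947e+05 rad/s; BW = Δω/(2π) = 7.873e+04 Hz.

(a) f₀ = 4379 Hz  (b) Q = 0.05563  (c) BW = 7.873e+04 Hz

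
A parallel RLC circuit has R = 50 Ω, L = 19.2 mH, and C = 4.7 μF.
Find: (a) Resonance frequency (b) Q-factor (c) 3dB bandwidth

Step 1 — Resonance: ω₀ = 1/√(LC) = 1/√(0.0192·4.7e-06) = 3329 rad/s.
Step 2 — f₀ = ω₀/(2π) = 529.8 Hz.
Step 3 — Parallel Q: Q = R/(ω₀L) = 50/(3329·0.0192) = 0.7823.
Step 4 — Bandwidth: Δω = ω₀/Q = 4255 rad/s; BW = Δω/(2π) = 677.3 Hz.

(a) f₀ = 529.8 Hz  (b) Q = 0.7823  (c) BW = 677.3 Hz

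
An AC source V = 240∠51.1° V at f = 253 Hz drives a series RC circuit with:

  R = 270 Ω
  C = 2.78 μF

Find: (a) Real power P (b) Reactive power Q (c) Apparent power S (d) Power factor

Step 1 — Angular frequency: ω = 2π·f = 2π·253 = 1590 rad/s.
Step 2 — Component impedances:
  R: Z = R = 270 Ω
  C: Z = 1/(jωC) = -j/(ω·C) = 0 - j226.3 Ω
Step 3 — Series combination: Z_total = R + C = 270 - j226.3 Ω = 352.3∠-40.0° Ω.
Step 4 — Source phasor: V = 240∠51.1° V = 150.7 + j186.8 V.
Step 5 — Current: I = V / Z = -0.01268 + j0.6811 A = 0.6813∠91.1° A.
Step 6 — Complex power: S = V·I* = 125.3 - j105 VA.
Step 7 — Real power: P = Re(S) = 125.3 W.
Step 8 — Reactive power: Q = Im(S) = -105 VAR.
Step 9 — Apparent power: |S| = 163.5 VA.
Step 10 — Power factor: PF = P/|S| = 0.7664 (leading).

(a) P = 125.3 W  (b) Q = -105 VAR  (c) S = 163.5 VA  (d) PF = 0.7664 (leading)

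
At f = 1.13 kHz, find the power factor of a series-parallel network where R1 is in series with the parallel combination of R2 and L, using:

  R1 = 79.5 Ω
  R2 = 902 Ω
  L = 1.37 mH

Step 1 — Angular frequency: ω = 2π·f = 2π·1130 = 7100 rad/s.
Step 2 — Component impedances:
  R1: Z = R = 79.5 Ω
  R2: Z = R = 902 Ω
  L: Z = jωL = j·7100·0.00137 = 0 + j9.727 Ω
Step 3 — Parallel branch: R2 || L = 1/(1/R2 + 1/L) = 0.1049 + j9.726 Ω.
Step 4 — Series with R1: Z_total = R1 + (R2 || L) = 79.6 + j9.726 Ω = 80.2∠7.0° Ω.
Step 5 — Power factor: PF = cos(φ) = Re(Z)/|Z| = 79.605/80.197 = 0.9926.
Step 6 — Type: Im(Z) = 9.726 ⇒ lagging (phase φ = 7.0°).

PF = 0.9926 (lagging, φ = 7.0°)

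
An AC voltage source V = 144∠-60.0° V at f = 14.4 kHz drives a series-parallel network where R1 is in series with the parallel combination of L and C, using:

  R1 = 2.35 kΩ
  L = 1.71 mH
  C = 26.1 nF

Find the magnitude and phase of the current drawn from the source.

Step 1 — Angular frequency: ω = 2π·f = 2π·1.44e+04 = 9.048e+04 rad/s.
Step 2 — Component impedances:
  R1: Z = R = 2350 Ω
  L: Z = jωL = j·9.048e+04·0.00171 = 0 + j154.7 Ω
  C: Z = 1/(jωC) = -j/(ω·C) = 0 - j423.5 Ω
Step 3 — Parallel branch: L || C = 1/(1/L + 1/C) = 0 + j243.8 Ω.
Step 4 — Series with R1: Z_total = R1 + (L || C) = 2350 + j243.8 Ω = 2363∠5.9° Ω.
Step 5 — Source phasor: V = 144∠-60.0° V = 72 - j124.7 V.
Step 6 — Ohm's law: I = V / Z_total = (72 - j124.7) / (2350 + j243.8) = 0.02487 - j0.05565 A.
Step 7 — Convert to polar: |I| = 0.06095 A, ∠I = -65.9°.

I = 0.06095∠-65.9° A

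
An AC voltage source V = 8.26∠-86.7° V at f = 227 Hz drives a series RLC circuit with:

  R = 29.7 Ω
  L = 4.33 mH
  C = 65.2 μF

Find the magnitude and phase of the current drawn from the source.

Step 1 — Angular frequency: ω = 2π·f = 2π·227 = 1426 rad/s.
Step 2 — Component impedances:
  R: Z = R = 29.7 Ω
  L: Z = jωL = j·1426·0.00433 = 0 + j6.176 Ω
  C: Z = 1/(jωC) = -j/(ω·C) = 0 - j10.75 Ω
Step 3 — Series combination: Z_total = R + L + C = 29.7 - j4.578 Ω = 30.05∠-8.8° Ω.
Step 4 — Source phasor: V = 8.26∠-86.7° V = 0.4755 - j8.246 V.
Step 5 — Ohm's law: I = V / Z_total = (0.4755 - j8.246) / (29.7 - j4.578) = 0.05744 - j0.2688 A.
Step 6 — Convert to polar: |I| = 0.2749 A, ∠I = -77.9°.

I = 0.2749∠-77.9° A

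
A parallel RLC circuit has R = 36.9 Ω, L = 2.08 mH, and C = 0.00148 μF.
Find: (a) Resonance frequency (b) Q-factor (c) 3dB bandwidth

Step 1 — Resonance: ω₀ = 1/√(LC) = 1/√(0.00208·1.48e-09) = 5.7e+05 rad/s.
Step 2 — f₀ = ω₀/(2π) = 9.071e+04 Hz.
Step 3 — Parallel Q: Q = R/(ω₀L) = 36.9/(5.7e+05·0.00208) = 0.03113.
Step 4 — Bandwidth: Δω = ω₀/Q = 1.831e+07 rad/s; BW = Δω/(2π) = 2.914e+06 Hz.

(a) f₀ = 9.071e+04 Hz  (b) Q = 0.03113  (c) BW = 2.914e+06 Hz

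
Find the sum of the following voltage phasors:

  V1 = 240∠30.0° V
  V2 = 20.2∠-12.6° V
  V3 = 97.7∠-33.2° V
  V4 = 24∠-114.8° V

Step 1 — Convert each phasor to rectangular form:
  V1 = 240·(cos(30.0°) + j·sin(30.0°)) = 207.8 + j120 V
  V2 = 20.2·(cos(-12.6°) + j·sin(-12.6°)) = 19.71 - j4.406 V
  V3 = 97.7·(cos(-33.2°) + j·sin(-33.2°)) = 81.75 - j53.5 V
  V4 = 24·(cos(-114.8°) + j·sin(-114.8°)) = -10.07 - j21.79 V
Step 2 — Sum components: V_total = 299.2 + j40.31 V.
Step 3 — Convert to polar: |V_total| = 301.9 V, ∠V_total = 7.7°.

V_total = 301.9∠7.7° V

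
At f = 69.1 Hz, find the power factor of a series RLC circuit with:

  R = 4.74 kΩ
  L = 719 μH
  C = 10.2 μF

Step 1 — Angular frequency: ω = 2π·f = 2π·69.1 = 434.2 rad/s.
Step 2 — Component impedances:
  R: Z = R = 4740 Ω
  L: Z = jωL = j·434.2·0.000719 = 0 + j0.3122 Ω
  C: Z = 1/(jωC) = -j/(ω·C) = 0 - j225.8 Ω
Step 3 — Series combination: Z_total = R + L + C = 4740 - j225.5 Ω = 4745∠-2.7° Ω.
Step 4 — Power factor: PF = cos(φ) = Re(Z)/|Z| = 4740/4745 = 0.9989.
Step 5 — Type: Im(Z) = -225.5 ⇒ leading (phase φ = -2.7°).

PF = 0.9989 (leading, φ = -2.7°)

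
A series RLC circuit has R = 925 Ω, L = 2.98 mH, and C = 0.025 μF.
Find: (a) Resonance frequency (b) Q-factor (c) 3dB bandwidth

Step 1 — Resonance: ω₀ = 1/√(LC) = 1/√(0.00298·2.5e-08) = 1.159e+05 rad/s.
Step 2 — f₀ = ω₀/(2π) = 1.844e+04 Hz.
Step 3 — Series Q: Q = ω₀L/R = 1.159e+05·0.00298/925 = 0.3732.
Step 4 — Bandwidth: Δω = ω₀/Q = 3.104e+05 rad/s; BW = Δω/(2π) = 4.94e+04 Hz.

(a) f₀ = 1.844e+04 Hz  (b) Q = 0.3732  (c) BW = 4.94e+04 Hz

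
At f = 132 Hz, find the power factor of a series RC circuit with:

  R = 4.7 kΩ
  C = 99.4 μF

Step 1 — Angular frequency: ω = 2π·f = 2π·132 = 829.4 rad/s.
Step 2 — Component impedances:
  R: Z = R = 4700 Ω
  C: Z = 1/(jωC) = -j/(ω·C) = 0 - j12.13 Ω
Step 3 — Series combination: Z_total = R + C = 4700 - j12.13 Ω = 4700∠-0.1° Ω.
Step 4 — Power factor: PF = cos(φ) = Re(Z)/|Z| = 4700/4700 = 1.
Step 5 — Type: Im(Z) = -12.13 ⇒ leading (phase φ = -0.1°).

PF = 1 (leading, φ = -0.1°)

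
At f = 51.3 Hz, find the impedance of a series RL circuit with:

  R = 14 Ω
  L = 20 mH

Step 1 — Angular frequency: ω = 2π·f = 2π·51.3 = 322.3 rad/s.
Step 2 — Component impedances:
  R: Z = R = 14 Ω
  L: Z = jωL = j·322.3·0.02 = 0 + j6.447 Ω
Step 3 — Series combination: Z_total = R + L = 14 + j6.447 Ω = 15.41∠24.7° Ω.

Z = 14 + j6.447 Ω = 15.41∠24.7° Ω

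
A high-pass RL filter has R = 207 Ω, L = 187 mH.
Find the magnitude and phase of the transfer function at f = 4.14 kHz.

Step 1 — Angular frequency: ω = 2π·4140 = 2.601e+04 rad/s.
Step 2 — Transfer function: H(jω) = jωL/(R + jωL).
Step 3 — Numerator jωL = j·4864; denominator R + jωL = 207 + j4864.
Step 4 — H = 0.9982 + j0.04248.
Step 5 — Magnitude: |H| = 0.9991 (-0.0 dB); phase: φ = 2.4°.

|H| = 0.9991 (-0.0 dB), φ = 2.4°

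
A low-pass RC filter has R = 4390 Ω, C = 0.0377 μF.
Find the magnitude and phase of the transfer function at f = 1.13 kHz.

Step 1 — Angular frequency: ω = 2π·1130 = 7100 rad/s.
Step 2 — Transfer function: H(jω) = 1/(1 + jωRC).
Step 3 — Denominator: 1 + jωRC = 1 + j·7100·4390·3.77e-08 = 1 + j1.175.
Step 4 — H = 0.42 - j0.4936.
Step 5 — Magnitude: |H| = 0.6481 (-3.8 dB); phase: φ = -49.6°.

|H| = 0.6481 (-3.8 dB), φ = -49.6°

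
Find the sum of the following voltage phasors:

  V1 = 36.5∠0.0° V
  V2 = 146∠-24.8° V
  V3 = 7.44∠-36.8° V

Step 1 — Convert each phasor to rectangular form:
  V1 = 36.5·(cos(0.0°) + j·sin(0.0°)) = 36.5 V
  V2 = 146·(cos(-24.8°) + j·sin(-24.8°)) = 132.5 - j61.24 V
  V3 = 7.44·(cos(-36.8°) + j·sin(-36.8°)) = 5.957 - j4.457 V
Step 2 — Sum components: V_total = 175 - j65.7 V.
Step 3 — Convert to polar: |V_total| = 186.9 V, ∠V_total = -20.6°.

V_total = 186.9∠-20.6° V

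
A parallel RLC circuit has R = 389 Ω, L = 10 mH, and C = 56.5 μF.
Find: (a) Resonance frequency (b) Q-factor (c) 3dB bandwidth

Step 1 — Resonance: ω₀ = 1/√(LC) = 1/√(0.01·5.65e-05) = 1330 rad/s.
Step 2 — f₀ = ω₀/(2π) = 211.7 Hz.
Step 3 — Parallel Q: Q = R/(ω₀L) = 389/(1330·0.01) = 29.24.
Step 4 — Bandwidth: Δω = ω₀/Q = 45.5 rad/s; BW = Δω/(2π) = 7.241 Hz.

(a) f₀ = 211.7 Hz  (b) Q = 29.24  (c) BW = 7.241 Hz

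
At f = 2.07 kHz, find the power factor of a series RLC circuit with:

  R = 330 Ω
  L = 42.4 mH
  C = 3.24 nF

Step 1 — Angular frequency: ω = 2π·f = 2π·2070 = 1.301e+04 rad/s.
Step 2 — Component impedances:
  R: Z = R = 330 Ω
  L: Z = jωL = j·1.301e+04·0.0424 = 0 + j551.5 Ω
  C: Z = 1/(jωC) = -j/(ω·C) = 0 - j2.373e+04 Ω
Step 3 — Series combination: Z_total = R + L + C = 330 - j2.318e+04 Ω = 2.318e+04∠-89.2° Ω.
Step 4 — Power factor: PF = cos(φ) = Re(Z)/|Z| = 330/2.318e+04 = 0.01424.
Step 5 — Type: Im(Z) = -2.318e+04 ⇒ leading (phase φ = -89.2°).

PF = 0.01424 (leading, φ = -89.2°)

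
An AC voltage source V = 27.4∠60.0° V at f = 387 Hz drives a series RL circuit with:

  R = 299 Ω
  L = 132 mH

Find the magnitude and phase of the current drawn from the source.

Step 1 — Angular frequency: ω = 2π·f = 2π·387 = 2432 rad/s.
Step 2 — Component impedances:
  R: Z = R = 299 Ω
  L: Z = jωL = j·2432·0.132 = 0 + j321 Ω
Step 3 — Series combination: Z_total = R + L = 299 + j321 Ω = 438.7∠47.0° Ω.
Step 4 — Source phasor: V = 27.4∠60.0° V = 13.7 + j23.73 V.
Step 5 — Ohm's law: I = V / Z_total = (13.7 + j23.73) / (299 + j321) = 0.06087 + j0.01402 A.
Step 6 — Convert to polar: |I| = 0.06246 A, ∠I = 13.0°.

I = 0.06246∠13.0° A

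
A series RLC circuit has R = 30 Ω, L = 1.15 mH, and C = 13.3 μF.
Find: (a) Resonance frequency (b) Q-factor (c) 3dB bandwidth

Step 1 — Resonance: ω₀ = 1/√(LC) = 1/√(0.00115·1.33e-05) = 8086 rad/s.
Step 2 — f₀ = ω₀/(2π) = 1287 Hz.
Step 3 — Series Q: Q = ω₀L/R = 8086·0.00115/30 = 0.31.
Step 4 — Bandwidth: Δω = ω₀/Q = 2.609e+04 rad/s; BW = Δω/(2π) = 4152 Hz.

(a) f₀ = 1287 Hz  (b) Q = 0.31  (c) BW = 4152 Hz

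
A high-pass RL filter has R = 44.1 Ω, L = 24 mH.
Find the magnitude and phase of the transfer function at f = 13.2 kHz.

Step 1 — Angular frequency: ω = 2π·1.32e+04 = 8.294e+04 rad/s.
Step 2 — Transfer function: H(jω) = jωL/(R + jωL).
Step 3 — Numerator jωL = j·1991; denominator R + jωL = 44.1 + j1991.
Step 4 — H = 0.9995 + j0.02214.
Step 5 — Magnitude: |H| = 0.9998 (-0.0 dB); phase: φ = 1.3°.

|H| = 0.9998 (-0.0 dB), φ = 1.3°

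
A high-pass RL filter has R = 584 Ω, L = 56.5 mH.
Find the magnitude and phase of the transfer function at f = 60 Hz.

Step 1 — Angular frequency: ω = 2π·60 = 377 rad/s.
Step 2 — Transfer function: H(jω) = jωL/(R + jωL).
Step 3 — Numerator jωL = j·21.3; denominator R + jωL = 584 + j21.3.
Step 4 — H = 0.001328 + j0.03642.
Step 5 — Magnitude: |H| = 0.03645 (-28.8 dB); phase: φ = 87.9°.

|H| = 0.03645 (-28.8 dB), φ = 87.9°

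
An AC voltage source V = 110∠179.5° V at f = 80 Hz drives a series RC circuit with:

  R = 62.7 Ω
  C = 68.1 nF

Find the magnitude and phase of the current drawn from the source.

Step 1 — Angular frequency: ω = 2π·f = 2π·80 = 502.7 rad/s.
Step 2 — Component impedances:
  R: Z = R = 62.7 Ω
  C: Z = 1/(jωC) = -j/(ω·C) = 0 - j2.921e+04 Ω
Step 3 — Series combination: Z_total = R + C = 62.7 - j2.921e+04 Ω = 2.921e+04∠-89.9° Ω.
Step 4 — Source phasor: V = 110∠179.5° V = -110 + j0.9599 V.
Step 5 — Ohm's law: I = V / Z_total = (-110 + j0.9599) / (62.7 - j2.921e+04) = -4.094e-05 - j0.003765 A.
Step 6 — Convert to polar: |I| = 0.003765 A, ∠I = -90.6°.

I = 0.003765∠-90.6° A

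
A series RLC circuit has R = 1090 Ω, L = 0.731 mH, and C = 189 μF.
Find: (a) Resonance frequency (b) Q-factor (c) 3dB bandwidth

Step 1 — Resonance condition Im(Z)=0 gives ω₀ = 1/√(LC).
Step 2 — ω₀ = 1/√(0.000731·0.000189) = 2690 rad/s.
Step 3 — f₀ = ω₀/(2π) = 428.2 Hz.
Step 4 — Series Q: Q = ω₀L/R = 2690·0.000731/1090 = 0.001804.
Step 5 — 3dB bandwidth: Δω = ω₀/Q = 1.491e+06 rad/s; BW = Δω/(2π) = 2.373e+05 Hz.

(a) f₀ = 428.2 Hz  (b) Q = 0.001804  (c) BW = 2.373e+05 Hz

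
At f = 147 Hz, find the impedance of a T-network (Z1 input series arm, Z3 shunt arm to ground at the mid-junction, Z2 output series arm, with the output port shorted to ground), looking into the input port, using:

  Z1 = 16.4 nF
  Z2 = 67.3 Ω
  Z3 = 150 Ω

Step 1 — Angular frequency: ω = 2π·f = 2π·147 = 923.6 rad/s.
Step 2 — Component impedances:
  Z1: Z = 1/(jωC) = -j/(ω·C) = 0 - j6.602e+04 Ω
  Z2: Z = R = 67.3 Ω
  Z3: Z = R = 150 Ω
Step 3 — With the output port shorted to ground, the output series arm Z2 runs from the junction to ground; the shunt arm Z3 also runs from the junction to ground. They appear in parallel: Z3 || Z2 = 46.46 Ω.
Step 4 — Series with input arm Z1: Z_in = Z1 + (Z3 || Z2) = 46.46 - j6.602e+04 Ω = 6.602e+04∠-90.0° Ω.

Z = 46.46 - j6.602e+04 Ω = 6.602e+04∠-90.0° Ω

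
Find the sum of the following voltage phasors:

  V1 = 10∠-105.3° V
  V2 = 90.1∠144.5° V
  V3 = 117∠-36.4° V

Step 1 — Convert each phasor to rectangular form:
  V1 = 10·(cos(-105.3°) + j·sin(-105.3°)) = -2.639 - j9.646 V
  V2 = 90.1·(cos(144.5°) + j·sin(144.5°)) = -73.35 + j52.32 V
  V3 = 117·(cos(-36.4°) + j·sin(-36.4°)) = 94.17 - j69.43 V
Step 2 — Sum components: V_total = 18.18 - j26.75 V.
Step 3 — Convert to polar: |V_total| = 32.35 V, ∠V_total = -55.8°.

V_total = 32.35∠-55.8° V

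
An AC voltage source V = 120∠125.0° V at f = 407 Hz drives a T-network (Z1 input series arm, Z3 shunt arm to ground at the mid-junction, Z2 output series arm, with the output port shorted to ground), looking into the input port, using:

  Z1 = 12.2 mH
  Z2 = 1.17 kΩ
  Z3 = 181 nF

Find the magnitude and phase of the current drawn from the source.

Step 1 — Angular frequency: ω = 2π·f = 2π·407 = 2557 rad/s.
Step 2 — Component impedances:
  Z1: Z = jωL = j·2557·0.0122 = 0 + j31.2 Ω
  Z2: Z = R = 1170 Ω
  Z3: Z = 1/(jωC) = -j/(ω·C) = 0 - j2160 Ω
Step 3 — With the output port shorted to ground, the output series arm Z2 runs from the junction to ground; the shunt arm Z3 also runs from the junction to ground. They appear in parallel: Z3 || Z2 = 904.7 - j489.9 Ω.
Step 4 — Series with input arm Z1: Z_in = Z1 + (Z3 || Z2) = 904.7 - j458.7 Ω = 1014∠-26.9° Ω.
Step 5 — Source phasor: V = 120∠125.0° V = -68.83 + j98.3 V.
Step 6 — Ohm's law: I = V / Z_total = (-68.83 + j98.3) / (904.7 - j458.7) = -0.1043 + j0.05574 A.
Step 7 — Convert to polar: |I| = 0.1183 A, ∠I = 151.9°.

I = 0.1183∠151.9° A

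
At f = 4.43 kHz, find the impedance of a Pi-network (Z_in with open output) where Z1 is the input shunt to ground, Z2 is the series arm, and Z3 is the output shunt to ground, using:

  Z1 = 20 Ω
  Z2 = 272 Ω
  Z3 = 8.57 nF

Step 1 — Angular frequency: ω = 2π·f = 2π·4430 = 2.783e+04 rad/s.
Step 2 — Component impedances:
  Z1: Z = R = 20 Ω
  Z2: Z = R = 272 Ω
  Z3: Z = 1/(jωC) = -j/(ω·C) = 0 - j4192 Ω
Step 3 — With open output, the series arm Z2 and the output shunt Z3 appear in series to ground: Z2 + Z3 = 272 - j4192 Ω.
Step 4 — Parallel with input shunt Z1: Z_in = Z1 || (Z2 + Z3) = 19.99 - j0.09496 Ω = 19.99∠-0.3° Ω.

Z = 19.99 - j0.09496 Ω = 19.99∠-0.3° Ω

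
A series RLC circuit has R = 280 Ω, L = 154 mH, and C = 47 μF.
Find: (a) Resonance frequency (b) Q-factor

Step 1 — Resonance condition Im(Z)=0 gives ω₀ = 1/√(LC).
Step 2 — ω₀ = 1/√(0.154·4.7e-05) = 371.7 rad/s.
Step 3 — f₀ = ω₀/(2π) = 59.16 Hz.
Step 4 — Series Q: Q = ω₀L/R = 371.7·0.154/280 = 0.2044.

(a) f₀ = 59.16 Hz  (b) Q = 0.2044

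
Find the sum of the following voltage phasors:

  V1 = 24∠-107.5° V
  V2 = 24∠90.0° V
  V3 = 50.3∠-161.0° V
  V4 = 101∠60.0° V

Step 1 — Convert each phasor to rectangular form:
  V1 = 24·(cos(-107.5°) + j·sin(-107.5°)) = -7.217 - j22.89 V
  V2 = 24·(cos(90.0°) + j·sin(90.0°)) = 0 + j24 V
  V3 = 50.3·(cos(-161.0°) + j·sin(-161.0°)) = -47.56 - j16.38 V
  V4 = 101·(cos(60.0°) + j·sin(60.0°)) = 50.5 + j87.47 V
Step 2 — Sum components: V_total = -4.277 + j72.2 V.
Step 3 — Convert to polar: |V_total| = 72.33 V, ∠V_total = 93.4°.

V_total = 72.33∠93.4° V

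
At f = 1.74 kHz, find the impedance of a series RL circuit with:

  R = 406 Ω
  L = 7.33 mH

Step 1 — Angular frequency: ω = 2π·f = 2π·1740 = 1.093e+04 rad/s.
Step 2 — Component impedances:
  R: Z = R = 406 Ω
  L: Z = jωL = j·1.093e+04·0.00733 = 0 + j80.14 Ω
Step 3 — Series combination: Z_total = R + L = 406 + j80.14 Ω = 413.8∠11.2° Ω.

Z = 406 + j80.14 Ω = 413.8∠11.2° Ω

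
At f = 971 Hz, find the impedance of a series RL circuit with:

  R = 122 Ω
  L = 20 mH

Step 1 — Angular frequency: ω = 2π·f = 2π·971 = 6101 rad/s.
Step 2 — Component impedances:
  R: Z = R = 122 Ω
  L: Z = jωL = j·6101·0.02 = 0 + j122 Ω
Step 3 — Series combination: Z_total = R + L = 122 + j122 Ω = 172.5∠45.0° Ω.

Z = 122 + j122 Ω = 172.5∠45.0° Ω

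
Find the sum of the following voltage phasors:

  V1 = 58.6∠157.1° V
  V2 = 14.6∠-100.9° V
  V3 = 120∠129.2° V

Step 1 — Convert each phasor to rectangular form:
  V1 = 58.6·(cos(157.1°) + j·sin(157.1°)) = -53.98 + j22.8 V
  V2 = 14.6·(cos(-100.9°) + j·sin(-100.9°)) = -2.761 - j14.34 V
  V3 = 120·(cos(129.2°) + j·sin(129.2°)) = -75.84 + j92.99 V
Step 2 — Sum components: V_total = -132.6 + j101.5 V.
Step 3 — Convert to polar: |V_total| = 167 V, ∠V_total = 142.6°.

V_total = 167∠142.6° V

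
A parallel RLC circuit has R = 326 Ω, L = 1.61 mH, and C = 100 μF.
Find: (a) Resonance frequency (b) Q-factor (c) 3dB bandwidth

Step 1 — Resonance: ω₀ = 1/√(LC) = 1/√(0.00161·0.0001) = 2492 rad/s.
Step 2 — f₀ = ω₀/(2π) = 396.6 Hz.
Step 3 — Parallel Q: Q = R/(ω₀L) = 326/(2492·0.00161) = 81.25.
Step 4 — Bandwidth: Δω = ω₀/Q = 30.67 rad/s; BW = Δω/(2π) = 4.882 Hz.

(a) f₀ = 396.6 Hz  (b) Q = 81.25  (c) BW = 4.882 Hz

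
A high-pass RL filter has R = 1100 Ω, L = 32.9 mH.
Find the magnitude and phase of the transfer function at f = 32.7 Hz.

Step 1 — Angular frequency: ω = 2π·32.7 = 205.5 rad/s.
Step 2 — Transfer function: H(jω) = jωL/(R + jωL).
Step 3 — Numerator jωL = j·6.76; denominator R + jωL = 1100 + j6.76.
Step 4 — H = 3.776e-05 + j0.006145.
Step 5 — Magnitude: |H| = 0.006145 (-44.2 dB); phase: φ = 89.6°.

|H| = 0.006145 (-44.2 dB), φ = 89.6°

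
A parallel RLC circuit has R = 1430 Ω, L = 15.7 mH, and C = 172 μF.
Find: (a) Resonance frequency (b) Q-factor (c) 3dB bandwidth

Step 1 — Resonance: ω₀ = 1/√(LC) = 1/√(0.0157·0.000172) = 608.5 rad/s.
Step 2 — f₀ = ω₀/(2π) = 96.85 Hz.
Step 3 — Parallel Q: Q = R/(ω₀L) = 1430/(608.5·0.0157) = 149.7.
Step 4 — Bandwidth: Δω = ω₀/Q = 4.066 rad/s; BW = Δω/(2π) = 0.6471 Hz.

(a) f₀ = 96.85 Hz  (b) Q = 149.7  (c) BW = 0.6471 Hz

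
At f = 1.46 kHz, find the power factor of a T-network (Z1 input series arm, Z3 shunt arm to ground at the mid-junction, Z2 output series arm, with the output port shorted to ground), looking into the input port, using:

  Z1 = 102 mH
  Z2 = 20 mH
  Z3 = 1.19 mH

Step 1 — Angular frequency: ω = 2π·f = 2π·1460 = 9173 rad/s.
Step 2 — Component impedances:
  Z1: Z = jωL = j·9173·0.102 = 0 + j935.7 Ω
  Z2: Z = jωL = j·9173·0.02 = 0 + j183.5 Ω
  Z3: Z = jωL = j·9173·0.00119 = 0 + j10.92 Ω
Step 3 — With the output port shorted to ground, the output series arm Z2 runs from the junction to ground; the shunt arm Z3 also runs from the junction to ground. They appear in parallel: Z3 || Z2 = 0 + j10.3 Ω.
Step 4 — Series with input arm Z1: Z_in = Z1 + (Z3 || Z2) = 0 + j946 Ω = 946∠90.0° Ω.
Step 5 — Power factor: PF = cos(φ) = Re(Z)/|Z| = 0/946 = 0.
Step 6 — Type: Im(Z) = 946 ⇒ lagging (phase φ = 90.0°).

PF = 0 (lagging, φ = 90.0°)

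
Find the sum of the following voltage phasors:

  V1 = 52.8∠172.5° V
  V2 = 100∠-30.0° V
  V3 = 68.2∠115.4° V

Step 1 — Convert each phasor to rectangular form:
  V1 = 52.8·(cos(172.5°) + j·sin(172.5°)) = -52.35 + j6.892 V
  V2 = 100·(cos(-30.0°) + j·sin(-30.0°)) = 86.6 - j50 V
  V3 = 68.2·(cos(115.4°) + j·sin(115.4°)) = -29.25 + j61.61 V
Step 2 — Sum components: V_total = 5.001 + j18.5 V.
Step 3 — Convert to polar: |V_total| = 19.16 V, ∠V_total = 74.9°.

V_total = 19.16∠74.9° V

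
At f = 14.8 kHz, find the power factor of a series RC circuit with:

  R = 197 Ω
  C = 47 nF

Step 1 — Angular frequency: ω = 2π·f = 2π·1.48e+04 = 9.299e+04 rad/s.
Step 2 — Component impedances:
  R: Z = R = 197 Ω
  C: Z = 1/(jωC) = -j/(ω·C) = 0 - j228.8 Ω
Step 3 — Series combination: Z_total = R + C = 197 - j228.8 Ω = 301.9∠-49.3° Ω.
Step 4 — Power factor: PF = cos(φ) = Re(Z)/|Z| = 197/301.9 = 0.6525.
Step 5 — Type: Im(Z) = -228.8 ⇒ leading (phase φ = -49.3°).

PF = 0.6525 (leading, φ = -49.3°)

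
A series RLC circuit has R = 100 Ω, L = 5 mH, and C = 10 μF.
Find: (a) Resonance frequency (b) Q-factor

Step 1 — Resonance condition Im(Z)=0 gives ω₀ = 1/√(LC).
Step 2 — ω₀ = 1/√(0.005·1e-05) = 4472 rad/s.
Step 3 — f₀ = ω₀/(2π) = 711.8 Hz.
Step 4 — Series Q: Q = ω₀L/R = 4472·0.005/100 = 0.2236.

(a) f₀ = 711.8 Hz  (b) Q = 0.2236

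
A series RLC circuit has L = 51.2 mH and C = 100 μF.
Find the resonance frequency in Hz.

Step 1 — Resonance condition Im(Z)=0 gives ω₀ = 1/√(LC).
Step 2 — ω₀ = 1/√(0.0512·0.0001) = 441.9 rad/s.
Step 3 — f₀ = ω₀/(2π) = 70.34 Hz.

f₀ = 70.34 Hz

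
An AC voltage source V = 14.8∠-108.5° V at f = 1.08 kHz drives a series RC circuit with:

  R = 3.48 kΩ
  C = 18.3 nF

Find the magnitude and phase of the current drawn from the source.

Step 1 — Angular frequency: ω = 2π·f = 2π·1080 = 6786 rad/s.
Step 2 — Component impedances:
  R: Z = R = 3480 Ω
  C: Z = 1/(jωC) = -j/(ω·C) = 0 - j8053 Ω
Step 3 — Series combination: Z_total = R + C = 3480 - j8053 Ω = 8773∠-66.6° Ω.
Step 4 — Source phasor: V = 14.8∠-108.5° V = -4.696 - j14.04 V.
Step 5 — Ohm's law: I = V / Z_total = (-4.696 - j14.04) / (3480 - j8053) = 0.001256 - j0.001126 A.
Step 6 — Convert to polar: |I| = 0.001687 A, ∠I = -41.9°.

I = 0.001687∠-41.9° A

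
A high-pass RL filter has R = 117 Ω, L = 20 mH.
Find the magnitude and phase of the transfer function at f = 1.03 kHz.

Step 1 — Angular frequency: ω = 2π·1030 = 6472 rad/s.
Step 2 — Transfer function: H(jω) = jωL/(R + jωL).
Step 3 — Numerator jωL = j·129.4; denominator R + jωL = 117 + j129.4.
Step 4 — H = 0.5503 + j0.4975.
Step 5 — Magnitude: |H| = 0.7418 (-2.6 dB); phase: φ = 42.1°.

|H| = 0.7418 (-2.6 dB), φ = 42.1°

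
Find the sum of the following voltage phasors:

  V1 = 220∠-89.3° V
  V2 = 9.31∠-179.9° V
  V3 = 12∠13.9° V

Step 1 — Convert each phasor to rectangular form:
  V1 = 220·(cos(-89.3°) + j·sin(-89.3°)) = 2.688 - j220 V
  V2 = 9.31·(cos(-179.9°) + j·sin(-179.9°)) = -9.31 - j0.01625 V
  V3 = 12·(cos(13.9°) + j·sin(13.9°)) = 11.65 + j2.883 V
Step 2 — Sum components: V_total = 5.026 - j217.1 V.
Step 3 — Convert to polar: |V_total| = 217.2 V, ∠V_total = -88.7°.

V_total = 217.2∠-88.7° V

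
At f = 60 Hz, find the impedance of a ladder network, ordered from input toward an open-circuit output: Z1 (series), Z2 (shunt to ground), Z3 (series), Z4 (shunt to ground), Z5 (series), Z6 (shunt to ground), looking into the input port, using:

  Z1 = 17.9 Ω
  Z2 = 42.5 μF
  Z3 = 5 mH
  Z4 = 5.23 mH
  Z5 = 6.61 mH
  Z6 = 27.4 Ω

Step 1 — Angular frequency: ω = 2π·f = 2π·60 = 377 rad/s.
Step 2 — Component impedances:
  Z1: Z = R = 17.9 Ω
  Z2: Z = 1/(jωC) = -j/(ω·C) = 0 - j62.41 Ω
  Z3: Z = jωL = j·377·0.005 = 0 + j1.885 Ω
  Z4: Z = jωL = j·377·0.00523 = 0 + j1.972 Ω
  Z5: Z = jωL = j·377·0.00661 = 0 + j2.492 Ω
  Z6: Z = R = 27.4 Ω
Step 3 — Ladder network (open output): work backward from the far end, alternating series and parallel combinations. Z_in = 18.06 + j4.085 Ω = 18.51∠12.7° Ω.

Z = 18.06 + j4.085 Ω = 18.51∠12.7° Ω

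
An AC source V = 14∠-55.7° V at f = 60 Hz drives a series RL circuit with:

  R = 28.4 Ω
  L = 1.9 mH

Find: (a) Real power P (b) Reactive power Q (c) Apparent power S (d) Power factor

Step 1 — Angular frequency: ω = 2π·f = 2π·60 = 377 rad/s.
Step 2 — Component impedances:
  R: Z = R = 28.4 Ω
  L: Z = jωL = j·377·0.0019 = 0 + j0.7163 Ω
Step 3 — Series combination: Z_total = R + L = 28.4 + j0.7163 Ω = 28.41∠1.4° Ω.
Step 4 — Source phasor: V = 14∠-55.7° V = 7.889 - j11.57 V.
Step 5 — Current: I = V / Z = 0.2674 - j0.414 A = 0.4928∠-57.1° A.
Step 6 — Complex power: S = V·I* = 6.897 + j0.174 VA.
Step 7 — Real power: P = Re(S) = 6.897 W.
Step 8 — Reactive power: Q = Im(S) = 0.174 VAR.
Step 9 — Apparent power: |S| = 6.899 VA.
Step 10 — Power factor: PF = P/|S| = 0.9997 (lagging).

(a) P = 6.897 W  (b) Q = 0.174 VAR  (c) S = 6.899 VA  (d) PF = 0.9997 (lagging)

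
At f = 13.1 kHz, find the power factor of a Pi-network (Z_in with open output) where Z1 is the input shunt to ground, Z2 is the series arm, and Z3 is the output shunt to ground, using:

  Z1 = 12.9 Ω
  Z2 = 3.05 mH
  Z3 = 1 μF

Step 1 — Angular frequency: ω = 2π·f = 2π·1.31e+04 = 8.231e+04 rad/s.
Step 2 — Component impedances:
  Z1: Z = R = 12.9 Ω
  Z2: Z = jωL = j·8.231e+04·0.00305 = 0 + j251 Ω
  Z3: Z = 1/(jωC) = -j/(ω·C) = 0 - j12.15 Ω
Step 3 — With open output, the series arm Z2 and the output shunt Z3 appear in series to ground: Z2 + Z3 = 0 + j238.9 Ω.
Step 4 — Parallel with input shunt Z1: Z_in = Z1 || (Z2 + Z3) = 12.86 + j0.6946 Ω = 12.88∠3.1° Ω.
Step 5 — Power factor: PF = cos(φ) = Re(Z)/|Z| = 12.862/12.881 = 0.9985.
Step 6 — Type: Im(Z) = 0.6946 ⇒ lagging (phase φ = 3.1°).

PF = 0.9985 (lagging, φ = 3.1°)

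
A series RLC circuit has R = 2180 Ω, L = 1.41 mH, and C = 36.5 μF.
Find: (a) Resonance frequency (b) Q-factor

Step 1 — Resonance condition Im(Z)=0 gives ω₀ = 1/√(LC).
Step 2 — ω₀ = 1/√(0.00141·3.65e-05) = 4408 rad/s.
Step 3 — f₀ = ω₀/(2π) = 701.6 Hz.
Step 4 — Series Q: Q = ω₀L/R = 4408·0.00141/2180 = 0.002851.

(a) f₀ = 701.6 Hz  (b) Q = 0.002851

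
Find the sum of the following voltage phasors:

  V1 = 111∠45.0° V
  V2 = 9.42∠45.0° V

Step 1 — Convert each phasor to rectangular form:
  V1 = 111·(cos(45.0°) + j·sin(45.0°)) = 78.49 + j78.49 V
  V2 = 9.42·(cos(45.0°) + j·sin(45.0°)) = 6.661 + j6.661 V
Step 2 — Sum components: V_total = 85.15 + j85.15 V.
Step 3 — Convert to polar: |V_total| = 120.4 V, ∠V_total = 45.0°.

V_total = 120.4∠45.0° V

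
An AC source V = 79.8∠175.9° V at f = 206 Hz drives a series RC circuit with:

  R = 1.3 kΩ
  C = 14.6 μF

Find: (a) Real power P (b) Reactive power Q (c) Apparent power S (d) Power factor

Step 1 — Angular frequency: ω = 2π·f = 2π·206 = 1294 rad/s.
Step 2 — Component impedances:
  R: Z = R = 1300 Ω
  C: Z = 1/(jωC) = -j/(ω·C) = 0 - j52.92 Ω
Step 3 — Series combination: Z_total = R + C = 1300 - j52.92 Ω = 1301∠-2.3° Ω.
Step 4 — Source phasor: V = 79.8∠175.9° V = -79.6 + j5.705 V.
Step 5 — Current: I = V / Z = -0.0613 + j0.001893 A = 0.06133∠178.2° A.
Step 6 — Complex power: S = V·I* = 4.89 - j0.1991 VA.
Step 7 — Real power: P = Re(S) = 4.89 W.
Step 8 — Reactive power: Q = Im(S) = -0.1991 VAR.
Step 9 — Apparent power: |S| = 4.894 VA.
Step 10 — Power factor: PF = P/|S| = 0.9992 (leading).

(a) P = 4.89 W  (b) Q = -0.1991 VAR  (c) S = 4.894 VA  (d) PF = 0.9992 (leading)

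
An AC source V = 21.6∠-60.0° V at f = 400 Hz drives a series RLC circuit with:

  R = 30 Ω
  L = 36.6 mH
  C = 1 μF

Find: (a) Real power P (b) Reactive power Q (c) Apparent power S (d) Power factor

Step 1 — Angular frequency: ω = 2π·f = 2π·400 = 2513 rad/s.
Step 2 — Component impedances:
  R: Z = R = 30 Ω
  L: Z = jωL = j·2513·0.0366 = 0 + j91.99 Ω
  C: Z = 1/(jωC) = -j/(ω·C) = 0 - j397.9 Ω
Step 3 — Series combination: Z_total = R + L + C = 30 - j305.9 Ω = 307.4∠-84.4° Ω.
Step 4 — Source phasor: V = 21.6∠-60.0° V = 10.8 - j18.71 V.
Step 5 — Current: I = V / Z = 0.064 + j0.02903 A = 0.07027∠24.4° A.
Step 6 — Complex power: S = V·I* = 0.1482 - j1.511 VA.
Step 7 — Real power: P = Re(S) = 0.1482 W.
Step 8 — Reactive power: Q = Im(S) = -1.511 VAR.
Step 9 — Apparent power: |S| = 1.518 VA.
Step 10 — Power factor: PF = P/|S| = 0.0976 (leading).

(a) P = 0.1482 W  (b) Q = -1.511 VAR  (c) S = 1.518 VA  (d) PF = 0.0976 (leading)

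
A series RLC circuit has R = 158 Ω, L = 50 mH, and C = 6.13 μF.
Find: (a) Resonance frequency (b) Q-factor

Step 1 — Resonance condition Im(Z)=0 gives ω₀ = 1/√(LC).
Step 2 — ω₀ = 1/√(0.05·6.13e-06) = 1806 rad/s.
Step 3 — f₀ = ω₀/(2π) = 287.5 Hz.
Step 4 — Series Q: Q = ω₀L/R = 1806·0.05/158 = 0.5716.

(a) f₀ = 287.5 Hz  (b) Q = 0.5716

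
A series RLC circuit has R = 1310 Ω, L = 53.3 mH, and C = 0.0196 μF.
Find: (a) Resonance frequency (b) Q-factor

Step 1 — Resonance condition Im(Z)=0 gives ω₀ = 1/√(LC).
Step 2 — ω₀ = 1/√(0.0533·1.96e-08) = 3.094e+04 rad/s.
Step 3 — f₀ = ω₀/(2π) = 4924 Hz.
Step 4 — Series Q: Q = ω₀L/R = 3.094e+04·0.0533/1310 = 1.259.

(a) f₀ = 4924 Hz  (b) Q = 1.259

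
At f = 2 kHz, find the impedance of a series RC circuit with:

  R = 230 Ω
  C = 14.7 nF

Step 1 — Angular frequency: ω = 2π·f = 2π·2000 = 1.257e+04 rad/s.
Step 2 — Component impedances:
  R: Z = R = 230 Ω
  C: Z = 1/(jωC) = -j/(ω·C) = 0 - j5413 Ω
Step 3 — Series combination: Z_total = R + C = 230 - j5413 Ω = 5418∠-87.6° Ω.

Z = 230 - j5413 Ω = 5418∠-87.6° Ω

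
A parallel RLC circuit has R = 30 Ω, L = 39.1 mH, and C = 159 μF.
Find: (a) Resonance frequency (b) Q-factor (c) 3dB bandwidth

Step 1 — Resonance: ω₀ = 1/√(LC) = 1/√(0.0391·0.000159) = 401.1 rad/s.
Step 2 — f₀ = ω₀/(2π) = 63.83 Hz.
Step 3 — Parallel Q: Q = R/(ω₀L) = 30/(401.1·0.0391) = 1.913.
Step 4 — Bandwidth: Δω = ω₀/Q = 209.6 rad/s; BW = Δω/(2π) = 33.37 Hz.

(a) f₀ = 63.83 Hz  (b) Q = 1.913  (c) BW = 33.37 Hz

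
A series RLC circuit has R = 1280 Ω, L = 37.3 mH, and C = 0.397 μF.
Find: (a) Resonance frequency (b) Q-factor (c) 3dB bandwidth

Step 1 — Resonance: ω₀ = 1/√(LC) = 1/√(0.0373·3.97e-07) = 8218 rad/s.
Step 2 — f₀ = ω₀/(2π) = 1308 Hz.
Step 3 — Series Q: Q = ω₀L/R = 8218·0.0373/1280 = 0.2395.
Step 4 — Bandwidth: Δω = ω₀/Q = 3.432e+04 rad/s; BW = Δω/(2π) = 5462 Hz.

(a) f₀ = 1308 Hz  (b) Q = 0.2395  (c) BW = 5462 Hz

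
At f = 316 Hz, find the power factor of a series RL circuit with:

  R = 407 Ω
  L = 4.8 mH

Step 1 — Angular frequency: ω = 2π·f = 2π·316 = 1985 rad/s.
Step 2 — Component impedances:
  R: Z = R = 407 Ω
  L: Z = jωL = j·1985·0.0048 = 0 + j9.53 Ω
Step 3 — Series combination: Z_total = R + L = 407 + j9.53 Ω = 407.1∠1.3° Ω.
Step 4 — Power factor: PF = cos(φ) = Re(Z)/|Z| = 407/407.11 = 0.9997.
Step 5 — Type: Im(Z) = 9.53 ⇒ lagging (phase φ = 1.3°).

PF = 0.9997 (lagging, φ = 1.3°)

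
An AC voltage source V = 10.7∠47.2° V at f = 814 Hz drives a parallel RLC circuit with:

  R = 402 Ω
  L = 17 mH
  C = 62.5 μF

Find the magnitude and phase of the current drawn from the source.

Step 1 — Angular frequency: ω = 2π·f = 2π·814 = 5115 rad/s.
Step 2 — Component impedances:
  R: Z = R = 402 Ω
  L: Z = jωL = j·5115·0.017 = 0 + j86.95 Ω
  C: Z = 1/(jωC) = -j/(ω·C) = 0 - j3.128 Ω
Step 3 — Parallel combination: 1/Z_total = 1/R + 1/L + 1/C; Z_total = 0.02619 - j3.245 Ω = 3.245∠-89.5° Ω.
Step 4 — Source phasor: V = 10.7∠47.2° V = 7.27 + j7.851 V.
Step 5 — Ohm's law: I = V / Z_total = (7.27 + j7.851) / (0.02619 - j3.245) = -2.401 + j2.26 A.
Step 6 — Convert to polar: |I| = 3.297 A, ∠I = 136.7°.

I = 3.297∠136.7° A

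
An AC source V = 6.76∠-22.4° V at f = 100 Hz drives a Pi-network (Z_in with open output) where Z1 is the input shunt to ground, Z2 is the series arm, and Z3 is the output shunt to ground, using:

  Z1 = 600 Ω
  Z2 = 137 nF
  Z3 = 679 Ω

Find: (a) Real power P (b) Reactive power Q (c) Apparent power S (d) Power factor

Step 1 — Angular frequency: ω = 2π·f = 2π·100 = 628.3 rad/s.
Step 2 — Component impedances:
  Z1: Z = R = 600 Ω
  Z2: Z = 1/(jωC) = -j/(ω·C) = 0 - j1.162e+04 Ω
  Z3: Z = R = 679 Ω
Step 3 — With open output, the series arm Z2 and the output shunt Z3 appear in series to ground: Z2 + Z3 = 679 - j1.162e+04 Ω.
Step 4 — Parallel with input shunt Z1: Z_in = Z1 || (Z2 + Z3) = 596.6 - j30.62 Ω = 597.4∠-2.9° Ω.
Step 5 — Source phasor: V = 6.76∠-22.4° V = 6.25 - j2.576 V.
Step 6 — Current: I = V / Z = 0.01067 - j0.00377 A = 0.01132∠-19.5° A.
Step 7 — Complex power: S = V·I* = 0.07639 - j0.00392 VA.
Step 8 — Real power: P = Re(S) = 0.07639 W.
Step 9 — Reactive power: Q = Im(S) = -0.00392 VAR.
Step 10 — Apparent power: |S| = 0.07649 VA.
Step 11 — Power factor: PF = P/|S| = 0.9987 (leading).

(a) P = 0.07639 W  (b) Q = -0.00392 VAR  (c) S = 0.07649 VA  (d) PF = 0.9987 (leading)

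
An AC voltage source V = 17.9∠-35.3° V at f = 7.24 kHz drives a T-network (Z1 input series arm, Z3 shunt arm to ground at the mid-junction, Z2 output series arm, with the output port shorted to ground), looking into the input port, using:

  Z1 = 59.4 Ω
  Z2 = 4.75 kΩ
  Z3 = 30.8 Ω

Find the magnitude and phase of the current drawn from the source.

Step 1 — Angular frequency: ω = 2π·f = 2π·7240 = 4.549e+04 rad/s.
Step 2 — Component impedances:
  Z1: Z = R = 59.4 Ω
  Z2: Z = R = 4750 Ω
  Z3: Z = R = 30.8 Ω
Step 3 — With the output port shorted to ground, the output series arm Z2 runs from the junction to ground; the shunt arm Z3 also runs from the junction to ground. They appear in parallel: Z3 || Z2 = 30.6 Ω.
Step 4 — Series with input arm Z1: Z_in = Z1 + (Z3 || Z2) = 90 Ω = 90∠0.0° Ω.
Step 5 — Source phasor: V = 17.9∠-35.3° V = 14.61 - j10.34 V.
Step 6 — Ohm's law: I = V / Z_total = (14.61 - j10.34) / (90) = 0.1623 - j0.1149 A.
Step 7 — Convert to polar: |I| = 0.1989 A, ∠I = -35.3°.

I = 0.1989∠-35.3° A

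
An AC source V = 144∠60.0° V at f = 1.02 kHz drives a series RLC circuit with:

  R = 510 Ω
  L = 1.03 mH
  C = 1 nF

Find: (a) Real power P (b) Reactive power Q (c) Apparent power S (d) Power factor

Step 1 — Angular frequency: ω = 2π·f = 2π·1020 = 6409 rad/s.
Step 2 — Component impedances:
  R: Z = R = 510 Ω
  L: Z = jωL = j·6409·0.00103 = 0 + j6.601 Ω
  C: Z = 1/(jωC) = -j/(ω·C) = 0 - j1.56e+05 Ω
Step 3 — Series combination: Z_total = R + L + C = 510 - j1.56e+05 Ω = 1.56e+05∠-89.8° Ω.
Step 4 — Source phasor: V = 144∠60.0° V = 72 + j124.7 V.
Step 5 — Current: I = V / Z = -0.0007977 + j0.0004641 A = 0.0009229∠149.8° A.
Step 6 — Complex power: S = V·I* = 0.0004344 - j0.1329 VA.
Step 7 — Real power: P = Re(S) = 0.0004344 W.
Step 8 — Reactive power: Q = Im(S) = -0.1329 VAR.
Step 9 — Apparent power: |S| = 0.1329 VA.
Step 10 — Power factor: PF = P/|S| = 0.003269 (leading).

(a) P = 0.0004344 W  (b) Q = -0.1329 VAR  (c) S = 0.1329 VA  (d) PF = 0.003269 (leading)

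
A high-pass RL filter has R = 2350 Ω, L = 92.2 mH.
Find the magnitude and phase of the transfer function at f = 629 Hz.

Step 1 — Angular frequency: ω = 2π·629 = 3952 rad/s.
Step 2 — Transfer function: H(jω) = jωL/(R + jωL).
Step 3 — Numerator jωL = j·364.4; denominator R + jωL = 2350 + j364.4.
Step 4 — H = 0.02348 + j0.1514.
Step 5 — Magnitude: |H| = 0.1532 (-16.3 dB); phase: φ = 81.2°.

|H| = 0.1532 (-16.3 dB), φ = 81.2°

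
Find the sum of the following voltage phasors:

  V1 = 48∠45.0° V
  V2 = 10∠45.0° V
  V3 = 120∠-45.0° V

Step 1 — Convert each phasor to rectangular form:
  V1 = 48·(cos(45.0°) + j·sin(45.0°)) = 33.94 + j33.94 V
  V2 = 10·(cos(45.0°) + j·sin(45.0°)) = 7.071 + j7.071 V
  V3 = 120·(cos(-45.0°) + j·sin(-45.0°)) = 84.85 - j84.85 V
Step 2 — Sum components: V_total = 125.9 - j43.84 V.
Step 3 — Convert to polar: |V_total| = 133.3 V, ∠V_total = -19.2°.

V_total = 133.3∠-19.2° V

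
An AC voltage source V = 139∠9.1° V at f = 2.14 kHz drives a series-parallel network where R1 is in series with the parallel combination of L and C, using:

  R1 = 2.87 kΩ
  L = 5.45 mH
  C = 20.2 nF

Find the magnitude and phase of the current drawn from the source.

Step 1 — Angular frequency: ω = 2π·f = 2π·2140 = 1.345e+04 rad/s.
Step 2 — Component impedances:
  R1: Z = R = 2870 Ω
  L: Z = jωL = j·1.345e+04·0.00545 = 0 + j73.28 Ω
  C: Z = 1/(jωC) = -j/(ω·C) = 0 - j3682 Ω
Step 3 — Parallel branch: L || C = 1/(1/L + 1/C) = 0 + j74.77 Ω.
Step 4 — Series with R1: Z_total = R1 + (L || C) = 2870 + j74.77 Ω = 2871∠1.5° Ω.
Step 5 — Source phasor: V = 139∠9.1° V = 137.3 + j21.98 V.
Step 6 — Ohm's law: I = V / Z_total = (137.3 + j21.98) / (2870 + j74.77) = 0.04799 + j0.00641 A.
Step 7 — Convert to polar: |I| = 0.04842 A, ∠I = 7.6°.

I = 0.04842∠7.6° A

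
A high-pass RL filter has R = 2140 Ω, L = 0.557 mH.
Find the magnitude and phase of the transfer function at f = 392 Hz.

Step 1 — Angular frequency: ω = 2π·392 = 2463 rad/s.
Step 2 — Transfer function: H(jω) = jωL/(R + jωL).
Step 3 — Numerator jωL = j·1.372; denominator R + jωL = 2140 + j1.372.
Step 4 — H = 4.11e-07 + j0.0006411.
Step 5 — Magnitude: |H| = 0.0006411 (-63.9 dB); phase: φ = 90.0°.

|H| = 0.0006411 (-63.9 dB), φ = 90.0°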